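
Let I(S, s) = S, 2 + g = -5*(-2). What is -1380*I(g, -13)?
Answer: -11040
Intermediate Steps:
g = 8 (g = -2 - 5*(-2) = -2 + 10 = 8)
-1380*I(g, -13) = -1380*8 = -11040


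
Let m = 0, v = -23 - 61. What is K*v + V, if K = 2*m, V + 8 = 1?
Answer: -7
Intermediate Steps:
V = -7 (V = -8 + 1 = -7)
v = -84
K = 0 (K = 2*0 = 0)
K*v + V = 0*(-84) - 7 = 0 - 7 = -7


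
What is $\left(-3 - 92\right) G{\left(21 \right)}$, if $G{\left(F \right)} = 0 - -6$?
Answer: $-570$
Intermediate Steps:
$G{\left(F \right)} = 6$ ($G{\left(F \right)} = 0 + 6 = 6$)
$\left(-3 - 92\right) G{\left(21 \right)} = \left(-3 - 92\right) 6 = \left(-95\right) 6 = -570$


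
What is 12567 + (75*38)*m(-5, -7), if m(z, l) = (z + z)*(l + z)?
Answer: 354567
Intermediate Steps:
m(z, l) = 2*z*(l + z) (m(z, l) = (2*z)*(l + z) = 2*z*(l + z))
12567 + (75*38)*m(-5, -7) = 12567 + (75*38)*(2*(-5)*(-7 - 5)) = 12567 + 2850*(2*(-5)*(-12)) = 12567 + 2850*120 = 12567 + 342000 = 354567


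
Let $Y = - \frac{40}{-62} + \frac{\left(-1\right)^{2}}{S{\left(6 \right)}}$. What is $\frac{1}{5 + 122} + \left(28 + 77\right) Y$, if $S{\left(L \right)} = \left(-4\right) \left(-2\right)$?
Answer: $\frac{2547233}{31496} \approx 80.875$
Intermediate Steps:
$S{\left(L \right)} = 8$
$Y = \frac{191}{248}$ ($Y = - \frac{40}{-62} + \frac{\left(-1\right)^{2}}{8} = \left(-40\right) \left(- \frac{1}{62}\right) + 1 \cdot \frac{1}{8} = \frac{20}{31} + \frac{1}{8} = \frac{191}{248} \approx 0.77016$)
$\frac{1}{5 + 122} + \left(28 + 77\right) Y = \frac{1}{5 + 122} + \left(28 + 77\right) \frac{191}{248} = \frac{1}{127} + 105 \cdot \frac{191}{248} = \frac{1}{127} + \frac{20055}{248} = \frac{2547233}{31496}$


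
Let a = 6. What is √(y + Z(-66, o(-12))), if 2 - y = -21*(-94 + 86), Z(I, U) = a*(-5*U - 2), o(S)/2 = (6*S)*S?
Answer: I*√52018 ≈ 228.07*I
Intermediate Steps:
o(S) = 12*S² (o(S) = 2*((6*S)*S) = 2*(6*S²) = 12*S²)
Z(I, U) = -12 - 30*U (Z(I, U) = 6*(-5*U - 2) = 6*(-2 - 5*U) = -12 - 30*U)
y = -166 (y = 2 - (-21)*(-94 + 86) = 2 - (-21)*(-8) = 2 - 1*168 = 2 - 168 = -166)
√(y + Z(-66, o(-12))) = √(-166 + (-12 - 360*(-12)²)) = √(-166 + (-12 - 360*144)) = √(-166 + (-12 - 30*1728)) = √(-166 + (-12 - 51840)) = √(-166 - 51852) = √(-52018) = I*√52018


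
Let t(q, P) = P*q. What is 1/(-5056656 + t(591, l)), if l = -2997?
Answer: -1/6827883 ≈ -1.4646e-7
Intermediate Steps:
1/(-5056656 + t(591, l)) = 1/(-5056656 - 2997*591) = 1/(-5056656 - 1771227) = 1/(-6827883) = -1/6827883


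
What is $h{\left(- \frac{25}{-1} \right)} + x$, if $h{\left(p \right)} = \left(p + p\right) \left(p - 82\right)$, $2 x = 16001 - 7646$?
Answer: $\frac{2655}{2} \approx 1327.5$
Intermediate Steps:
$x = \frac{8355}{2}$ ($x = \frac{16001 - 7646}{2} = \frac{1}{2} \cdot 8355 = \frac{8355}{2} \approx 4177.5$)
$h{\left(p \right)} = 2 p \left(-82 + p\right)$
$h{\left(- \frac{25}{-1} \right)} + x = 2 \left(- \frac{25}{-1}\right) \left(-82 - \frac{25}{-1}\right) + \frac{8355}{2} = 2 \left(\left(-25\right) \left(-1\right)\right) \left(-82 - -25\right) + \frac{8355}{2} = 2 \cdot 25 \left(-82 + 25\right) + \frac{8355}{2} = 2 \cdot 25 \left(-57\right) + \frac{8355}{2} = -2850 + \frac{8355}{2} = \frac{2655}{2}$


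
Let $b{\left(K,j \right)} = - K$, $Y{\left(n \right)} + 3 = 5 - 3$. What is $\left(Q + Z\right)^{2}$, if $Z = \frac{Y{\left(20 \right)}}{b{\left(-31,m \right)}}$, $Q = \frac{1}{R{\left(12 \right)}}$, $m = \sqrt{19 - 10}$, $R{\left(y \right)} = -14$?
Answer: $\frac{2025}{188356} \approx 0.010751$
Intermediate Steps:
$Y{\left(n \right)} = -1$ ($Y{\left(n \right)} = -3 + \left(5 - 3\right) = -3 + 2 = -1$)
$m = 3$ ($m = \sqrt{9} = 3$)
$Q = - \frac{1}{14}$ ($Q = \frac{1}{-14} = - \frac{1}{14} \approx -0.071429$)
$Z = - \frac{1}{31}$ ($Z = - \frac{1}{\left(-1\right) \left(-31\right)} = - \frac{1}{31} \approx -0.032258$)
$\left(Q + Z\right)^{2} = \left(- \frac{1}{14} - \frac{1}{31}\right)^{2} = \left(- \frac{45}{434}\right)^{2} = \frac{2025}{188356}$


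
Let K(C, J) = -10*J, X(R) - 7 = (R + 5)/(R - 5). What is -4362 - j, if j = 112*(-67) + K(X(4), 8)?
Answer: 3222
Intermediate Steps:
X(R) = 7 + (5 + R)/(-5 + R) (X(R) = 7 + (R + 5)/(R - 5) = 7 + (5 + R)/(-5 + R))
j = -7584 (j = 112*(-67) - 10*8 = -7504 - 80 = -7584)
-4362 - j = -4362 - 1*(-7584) = -4362 + 7584 = 3222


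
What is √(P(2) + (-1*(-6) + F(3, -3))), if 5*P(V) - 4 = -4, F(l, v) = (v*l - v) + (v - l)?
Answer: I*√6 ≈ 2.4495*I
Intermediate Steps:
F(l, v) = -l + l*v (F(l, v) = (l*v - v) + (v - l) = (-v + l*v) + (v - l) = -l + l*v)
P(V) = 0 (P(V) = ⅘ + (⅕)*(-4) = ⅘ - ⅘ = 0)
√(P(2) + (-1*(-6) + F(3, -3))) = √(0 + (-1*(-6) + 3*(-1 - 3))) = √(0 + (6 + 3*(-4))) = √(0 + (6 - 12)) = √(0 - 6) = √(-6) = I*√6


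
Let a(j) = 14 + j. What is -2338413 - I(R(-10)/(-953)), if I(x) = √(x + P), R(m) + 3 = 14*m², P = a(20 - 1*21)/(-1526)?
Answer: -2338413 - I*√3118278884658/1454278 ≈ -2.3384e+6 - 1.2143*I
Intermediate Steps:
P = -13/1526 (P = (14 + (20 - 1*21))/(-1526) = (14 + (20 - 21))*(-1/1526) = (14 - 1)*(-1/1526) = 13*(-1/1526) = -13/1526 ≈ -0.0085190)
R(m) = -3 + 14*m²
I(x) = √(-13/1526 + x) (I(x) = √(x - 13/1526) = √(-13/1526 + x))
-2338413 - I(R(-10)/(-953)) = -2338413 - √(-19838 + 2328676*((-3 + 14*(-10)²)/(-953)))/1526 = -2338413 - √(-19838 + 2328676*((-3 + 14*100)*(-1/953)))/1526 = -2338413 - √(-19838 + 2328676*((-3 + 1400)*(-1/953)))/1526 = -2338413 - √(-19838 + 2328676*(1397*(-1/953)))/1526 = -2338413 - √(-19838 + 2328676*(-1397/953))/1526 = -2338413 - √(-19838 - 3253160372/953)/1526 = -2338413 - √(-3272065986/953)/1526 = -2338413 - I*√3118278884658/953/1526 = -2338413 - I*√3118278884658/1454278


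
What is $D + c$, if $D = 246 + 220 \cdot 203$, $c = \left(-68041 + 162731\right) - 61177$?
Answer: $78419$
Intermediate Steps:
$c = 33513$ ($c = 94690 - 61177 = 33513$)
$D = 44906$ ($D = 246 + 44660 = 44906$)
$D + c = 44906 + 33513 = 78419$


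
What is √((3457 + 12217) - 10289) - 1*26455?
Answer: -26455 + √5385 ≈ -26382.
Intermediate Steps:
√((3457 + 12217) - 10289) - 1*26455 = √(15674 - 10289) - 26455 = √5385 - 26455 = -26455 + √5385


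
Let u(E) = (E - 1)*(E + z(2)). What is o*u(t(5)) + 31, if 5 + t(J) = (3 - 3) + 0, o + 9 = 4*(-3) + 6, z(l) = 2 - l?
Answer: -419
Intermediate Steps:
o = -15 (o = -9 + (4*(-3) + 6) = -9 + (-12 + 6) = -9 - 6 = -15)
t(J) = -5 (t(J) = -5 + ((3 - 3) + 0) = -5 + (0 + 0) = -5 + 0 = -5)
u(E) = E*(-1 + E) (u(E) = (E - 1)*(E + (2 - 1*2)) = (-1 + E)*(E + (2 - 2)) = (-1 + E)*(E + 0) = (-1 + E)*E = E*(-1 + E))
o*u(t(5)) + 31 = -(-75)*(-1 - 5) + 31 = -(-75)*(-6) + 31 = -15*30 + 31 = -450 + 31 = -419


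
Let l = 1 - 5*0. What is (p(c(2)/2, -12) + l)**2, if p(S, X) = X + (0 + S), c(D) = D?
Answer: 100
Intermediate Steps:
l = 1 (l = 1 + 0 = 1)
p(S, X) = S + X (p(S, X) = X + S = S + X)
(p(c(2)/2, -12) + l)**2 = ((2/2 - 12) + 1)**2 = ((2*(1/2) - 12) + 1)**2 = ((1 - 12) + 1)**2 = (-11 + 1)**2 = (-10)**2 = 100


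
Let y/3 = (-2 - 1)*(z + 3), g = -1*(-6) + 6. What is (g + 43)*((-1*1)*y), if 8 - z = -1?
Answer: 5940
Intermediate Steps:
z = 9 (z = 8 - 1*(-1) = 8 + 1 = 9)
g = 12 (g = 6 + 6 = 12)
y = -108 (y = 3*((-2 - 1)*(9 + 3)) = 3*(-3*12) = 3*(-36) = -108)
(g + 43)*((-1*1)*y) = (12 + 43)*(-1*1*(-108)) = 55*(-1*(-108)) = 55*108 = 5940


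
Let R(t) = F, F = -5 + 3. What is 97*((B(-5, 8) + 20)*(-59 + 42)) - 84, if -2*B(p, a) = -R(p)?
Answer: -31415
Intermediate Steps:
F = -2
R(t) = -2
B(p, a) = -1 (B(p, a) = -(-1)*(-2)/2 = -1/2*2 = -1)
97*((B(-5, 8) + 20)*(-59 + 42)) - 84 = 97*((-1 + 20)*(-59 + 42)) - 84 = 97*(19*(-17)) - 84 = 97*(-323) - 84 = -31331 - 84 = -31415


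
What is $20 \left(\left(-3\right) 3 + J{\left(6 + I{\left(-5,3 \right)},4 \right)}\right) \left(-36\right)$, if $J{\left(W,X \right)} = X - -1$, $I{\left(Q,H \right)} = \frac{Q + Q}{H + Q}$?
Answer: $2880$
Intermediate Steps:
$I{\left(Q,H \right)} = \frac{2 Q}{H + Q}$
$J{\left(W,X \right)} = 1 + X$ ($J{\left(W,X \right)} = X + 1 = 1 + X$)
$20 \left(\left(-3\right) 3 + J{\left(6 + I{\left(-5,3 \right)},4 \right)}\right) \left(-36\right) = 20 \left(\left(-3\right) 3 + \left(1 + 4\right)\right) \left(-36\right) = 20 \left(-9 + 5\right) \left(-36\right) = 20 \left(-4\right) \left(-36\right) = \left(-80\right) \left(-36\right) = 2880$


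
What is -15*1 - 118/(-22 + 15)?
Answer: 13/7 ≈ 1.8571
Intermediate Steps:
-15*1 - 118/(-22 + 15) = -15 - 118/(-7) = -15 - 118*(-⅐) = -15 + 118/7 = 13/7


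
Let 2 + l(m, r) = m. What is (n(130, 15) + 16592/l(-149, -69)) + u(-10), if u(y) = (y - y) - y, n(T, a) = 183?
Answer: 12551/151 ≈ 83.119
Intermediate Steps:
l(m, r) = -2 + m
u(y) = -y (u(y) = 0 - y = -y)
(n(130, 15) + 16592/l(-149, -69)) + u(-10) = (183 + 16592/(-2 - 149)) - 1*(-10) = (183 + 16592/(-151)) + 10 = (183 + 16592*(-1/151)) + 10 = (183 - 16592/151) + 10 = 11041/151 + 10 = 12551/151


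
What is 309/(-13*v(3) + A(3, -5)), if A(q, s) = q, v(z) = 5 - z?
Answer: -309/23 ≈ -13.435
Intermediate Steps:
309/(-13*v(3) + A(3, -5)) = 309/(-13*(5 - 1*3) + 3) = 309/(-13*(5 - 3) + 3) = 309/(-13*2 + 3) = 309/(-26 + 3) = 309/(-23) = 309*(-1/23) = -309/23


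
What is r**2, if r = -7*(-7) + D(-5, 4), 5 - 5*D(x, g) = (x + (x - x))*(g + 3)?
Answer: 3249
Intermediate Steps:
D(x, g) = 1 - x*(3 + g)/5 (D(x, g) = 1 - (x + (x - x))*(g + 3)/5 = 1 - (x + 0)*(3 + g)/5 = 1 - x*(3 + g)/5)
r = 57 (r = -7*(-7) + (1 - 3/5*(-5) - 1/5*4*(-5)) = 49 + (1 + 3 + 4) = 49 + 8 = 57)
r**2 = 57**2 = 3249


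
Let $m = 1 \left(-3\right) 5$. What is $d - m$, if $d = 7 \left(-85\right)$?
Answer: $-580$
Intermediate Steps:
$m = -15$ ($m = \left(-3\right) 5 = -15$)
$d = -595$
$d - m = -595 - -15 = -595 + 15 = -580$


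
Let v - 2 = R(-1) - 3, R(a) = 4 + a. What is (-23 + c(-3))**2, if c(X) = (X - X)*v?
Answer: 529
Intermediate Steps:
v = 2 (v = 2 + ((4 - 1) - 3) = 2 + (3 - 3) = 2 + 0 = 2)
c(X) = 0 (c(X) = (X - X)*2 = 0*2 = 0)
(-23 + c(-3))**2 = (-23 + 0)**2 = (-23)**2 = 529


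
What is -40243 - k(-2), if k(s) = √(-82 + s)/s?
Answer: -40243 + I*√21 ≈ -40243.0 + 4.5826*I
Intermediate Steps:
k(s) = √(-82 + s)/s
-40243 - k(-2) = -40243 - √(-82 - 2)/(-2) = -40243 - (-1)*√(-84)/2 = -40243 - (-1)*2*I*√21/2 = -40243 - (-1)*I*√21 = -40243 + I*√21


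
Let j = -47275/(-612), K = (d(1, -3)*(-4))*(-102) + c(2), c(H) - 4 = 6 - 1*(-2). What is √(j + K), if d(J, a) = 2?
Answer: √9418187/102 ≈ 30.087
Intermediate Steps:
c(H) = 12 (c(H) = 4 + (6 - 1*(-2)) = 4 + (6 + 2) = 4 + 8 = 12)
K = 828 (K = (2*(-4))*(-102) + 12 = -8*(-102) + 12 = 816 + 12 = 828)
j = 47275/612 (j = -47275*(-1/612) = 47275/612 ≈ 77.247)
√(j + K) = √(47275/612 + 828) = √(554011/612) = √9418187/102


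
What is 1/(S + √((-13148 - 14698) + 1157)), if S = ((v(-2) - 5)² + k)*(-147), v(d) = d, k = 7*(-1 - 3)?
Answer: -3087/9556258 - I*√26689/9556258 ≈ -0.00032303 - 1.7095e-5*I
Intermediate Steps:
k = -28 (k = 7*(-4) = -28)
S = -3087 (S = ((-2 - 5)² - 28)*(-147) = ((-7)² - 28)*(-147) = (49 - 28)*(-147) = 21*(-147) = -3087)
1/(S + √((-13148 - 14698) + 1157)) = 1/(-3087 + √((-13148 - 14698) + 1157)) = 1/(-3087 + √(-27846 + 1157)) = 1/(-3087 + √(-26689)) = 1/(-3087 + I*√26689)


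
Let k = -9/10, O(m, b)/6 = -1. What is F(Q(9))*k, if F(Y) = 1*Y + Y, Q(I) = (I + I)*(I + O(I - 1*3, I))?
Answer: -486/5 ≈ -97.200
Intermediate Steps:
O(m, b) = -6 (O(m, b) = 6*(-1) = -6)
Q(I) = 2*I*(-6 + I) (Q(I) = (I + I)*(I - 6) = (2*I)*(-6 + I) = 2*I*(-6 + I))
k = -9/10 (k = -9*⅒ = -9/10 ≈ -0.90000)
F(Y) = 2*Y (F(Y) = Y + Y = 2*Y)
F(Q(9))*k = (2*(2*9*(-6 + 9)))*(-9/10) = (2*(2*9*3))*(-9/10) = (2*54)*(-9/10) = 108*(-9/10) = -486/5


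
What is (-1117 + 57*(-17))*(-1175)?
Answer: 2451050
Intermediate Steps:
(-1117 + 57*(-17))*(-1175) = (-1117 - 969)*(-1175) = -2086*(-1175) = 2451050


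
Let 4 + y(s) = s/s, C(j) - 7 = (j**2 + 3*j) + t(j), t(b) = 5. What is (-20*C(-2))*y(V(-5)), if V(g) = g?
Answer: 600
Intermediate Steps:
C(j) = 12 + j**2 + 3*j (C(j) = 7 + ((j**2 + 3*j) + 5) = 7 + (5 + j**2 + 3*j) = 12 + j**2 + 3*j)
y(s) = -3 (y(s) = -4 + s/s = -4 + 1 = -3)
(-20*C(-2))*y(V(-5)) = -20*(12 + (-2)**2 + 3*(-2))*(-3) = -20*(12 + 4 - 6)*(-3) = -20*10*(-3) = -200*(-3) = 600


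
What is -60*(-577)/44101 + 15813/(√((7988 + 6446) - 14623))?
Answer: 34620/44101 - 251*I*√21 ≈ 0.78502 - 1150.2*I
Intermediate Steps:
-60*(-577)/44101 + 15813/(√((7988 + 6446) - 14623)) = 34620*(1/44101) + 15813/(√(14434 - 14623)) = 34620/44101 + 15813/(√(-189)) = 34620/44101 + 15813/((3*I*√21)) = 34620/44101 + 15813*(-I*√21/63) = 34620/44101 - 251*I*√21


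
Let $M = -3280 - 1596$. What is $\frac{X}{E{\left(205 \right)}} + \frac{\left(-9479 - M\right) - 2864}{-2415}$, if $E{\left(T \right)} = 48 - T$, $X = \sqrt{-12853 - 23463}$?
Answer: $\frac{2489}{805} - \frac{2 i \sqrt{9079}}{157} \approx 3.0919 - 1.2138 i$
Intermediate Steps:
$X = 2 i \sqrt{9079}$ ($X = \sqrt{-36316} = 2 i \sqrt{9079} \approx 190.57 i$)
$M = -4876$ ($M = -3280 - 1596 = -4876$)
$\frac{X}{E{\left(205 \right)}} + \frac{\left(-9479 - M\right) - 2864}{-2415} = \frac{2 i \sqrt{9079}}{48 - 205} + \frac{\left(-9479 - -4876\right) - 2864}{-2415} = \frac{2 i \sqrt{9079}}{48 - 205} + \left(\left(-9479 + 4876\right) - 2864\right) \left(- \frac{1}{2415}\right) = \frac{2 i \sqrt{9079}}{-157} + \left(-4603 - 2864\right) \left(- \frac{1}{2415}\right) = 2 i \sqrt{9079} \left(- \frac{1}{157}\right) - - \frac{2489}{805} = - \frac{2 i \sqrt{9079}}{157} + \frac{2489}{805} = \frac{2489}{805} - \frac{2 i \sqrt{9079}}{157}$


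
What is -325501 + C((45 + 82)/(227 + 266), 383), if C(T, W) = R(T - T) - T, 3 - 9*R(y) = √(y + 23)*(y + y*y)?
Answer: -481415867/1479 ≈ -3.2550e+5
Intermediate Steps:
R(y) = ⅓ - √(23 + y)*(y + y²)/9 (R(y) = ⅓ - √(y + 23)*(y + y*y)/9 = ⅓ - √(23 + y)*(y + y²)/9)
C(T, W) = ⅓ - T (C(T, W) = (⅓ - (T - T)*√(23 + (T - T))/9 - (T - T)²*√(23 + (T - T))/9) - T = (⅓ - ⅑*0*√(23 + 0) - ⅑*0²*√(23 + 0)) - T = (⅓ - ⅑*0*√23 - ⅑*0*√23) - T = (⅓ + 0 + 0) - T = ⅓ - T)
-325501 + C((45 + 82)/(227 + 266), 383) = -325501 + (⅓ - (45 + 82)/(227 + 266)) = -325501 + (⅓ - 127/493) = -325501 + 112/1479 = -481415867/1479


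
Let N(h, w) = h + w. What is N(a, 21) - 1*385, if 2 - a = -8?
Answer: -354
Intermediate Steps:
a = 10 (a = 2 - 1*(-8) = 2 + 8 = 10)
N(a, 21) - 1*385 = (10 + 21) - 1*385 = 31 - 385 = -354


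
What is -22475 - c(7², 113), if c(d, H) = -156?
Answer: -22319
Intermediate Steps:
-22475 - c(7², 113) = -22475 - 1*(-156) = -22475 + 156 = -22319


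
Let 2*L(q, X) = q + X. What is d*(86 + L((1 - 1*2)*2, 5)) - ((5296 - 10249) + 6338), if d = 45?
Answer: 5105/2 ≈ 2552.5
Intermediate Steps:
L(q, X) = X/2 + q/2 (L(q, X) = (q + X)/2 = (X + q)/2 = X/2 + q/2)
d*(86 + L((1 - 1*2)*2, 5)) - ((5296 - 10249) + 6338) = 45*(86 + ((½)*5 + ((1 - 1*2)*2)/2)) - ((5296 - 10249) + 6338) = 45*(86 + (5/2 + ((1 - 2)*2)/2)) - (-4953 + 6338) = 45*(86 + (5/2 + (-1*2)/2)) - 1*1385 = 45*(86 + (5/2 + (½)*(-2))) - 1385 = 45*(86 + (5/2 - 1)) - 1385 = 45*(86 + 3/2) - 1385 = 45*(175/2) - 1385 = 7875/2 - 1385 = 5105/2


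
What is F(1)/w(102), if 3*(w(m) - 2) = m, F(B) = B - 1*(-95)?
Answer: 8/3 ≈ 2.6667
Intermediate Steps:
F(B) = 95 + B (F(B) = B + 95 = 95 + B)
w(m) = 2 + m/3
F(1)/w(102) = (95 + 1)/(2 + (⅓)*102) = 96/(2 + 34) = 96/36 = 96*(1/36) = 8/3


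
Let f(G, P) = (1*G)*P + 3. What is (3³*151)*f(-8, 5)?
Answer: -150849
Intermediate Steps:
f(G, P) = 3 + G*P (f(G, P) = G*P + 3 = 3 + G*P)
(3³*151)*f(-8, 5) = (3³*151)*(3 - 8*5) = (27*151)*(3 - 40) = 4077*(-37) = -150849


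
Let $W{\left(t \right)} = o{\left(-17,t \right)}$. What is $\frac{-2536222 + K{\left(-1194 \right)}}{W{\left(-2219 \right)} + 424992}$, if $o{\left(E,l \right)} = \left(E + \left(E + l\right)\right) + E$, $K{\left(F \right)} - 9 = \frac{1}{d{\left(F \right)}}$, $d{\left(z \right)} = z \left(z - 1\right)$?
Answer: $- \frac{3618744794789}{603152431260} \approx -5.9997$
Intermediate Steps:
$d{\left(z \right)} = z \left(-1 + z\right)$
$K{\left(F \right)} = 9 + \frac{1}{F \left(-1 + F\right)}$
$o{\left(E,l \right)} = l + 3 E$ ($o{\left(E,l \right)} = \left(l + 2 E\right) + E = l + 3 E$)
$W{\left(t \right)} = -51 + t$ ($W{\left(t \right)} = t + 3 \left(-17\right) = t - 51 = -51 + t$)
$\frac{-2536222 + K{\left(-1194 \right)}}{W{\left(-2219 \right)} + 424992} = \frac{-2536222 + \left(9 + \frac{1}{\left(-1194\right) \left(-1 - 1194\right)}\right)}{\left(-51 - 2219\right) + 424992} = \frac{-2536222 + \left(9 - \frac{1}{1194 \left(-1195\right)}\right)}{-2270 + 424992} = \frac{-2536222 + \left(9 - - \frac{1}{1426830}\right)}{422722} = \left(-2536222 + \left(9 + \frac{1}{1426830}\right)\right) \frac{1}{422722} = \left(-2536222 + \frac{12841471}{1426830}\right) \frac{1}{422722} = \left(- \frac{3618744794789}{1426830}\right) \frac{1}{422722} = - \frac{3618744794789}{603152431260}$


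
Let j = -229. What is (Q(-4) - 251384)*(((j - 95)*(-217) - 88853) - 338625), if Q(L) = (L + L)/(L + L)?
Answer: 89786466110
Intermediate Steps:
Q(L) = 1 (Q(L) = (2*L)/((2*L)) = (2*L)*(1/(2*L)) = 1)
(Q(-4) - 251384)*(((j - 95)*(-217) - 88853) - 338625) = (1 - 251384)*(((-229 - 95)*(-217) - 88853) - 338625) = -251383*((-324*(-217) - 88853) - 338625) = -251383*((70308 - 88853) - 338625) = -251383*(-18545 - 338625) = -251383*(-357170) = 89786466110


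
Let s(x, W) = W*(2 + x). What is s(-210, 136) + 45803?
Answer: 17515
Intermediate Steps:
s(-210, 136) + 45803 = 136*(2 - 210) + 45803 = 136*(-208) + 45803 = -28288 + 45803 = 17515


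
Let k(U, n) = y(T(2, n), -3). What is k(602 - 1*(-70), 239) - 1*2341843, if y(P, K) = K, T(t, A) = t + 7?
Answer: -2341846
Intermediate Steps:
T(t, A) = 7 + t
k(U, n) = -3
k(602 - 1*(-70), 239) - 1*2341843 = -3 - 1*2341843 = -3 - 2341843 = -2341846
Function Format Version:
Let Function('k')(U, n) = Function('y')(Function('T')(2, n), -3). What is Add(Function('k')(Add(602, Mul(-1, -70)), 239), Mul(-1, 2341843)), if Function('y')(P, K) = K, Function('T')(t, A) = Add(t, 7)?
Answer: -2341846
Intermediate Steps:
Function('T')(t, A) = Add(7, t)
Function('k')(U, n) = -3
Add(Function('k')(Add(602, Mul(-1, -70)), 239), Mul(-1, 2341843)) = Add(-3, Mul(-1, 2341843)) = Add(-3, -2341843) = -2341846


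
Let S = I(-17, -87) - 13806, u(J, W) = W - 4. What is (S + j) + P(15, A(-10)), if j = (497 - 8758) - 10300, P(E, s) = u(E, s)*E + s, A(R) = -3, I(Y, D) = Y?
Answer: -32492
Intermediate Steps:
u(J, W) = -4 + W
P(E, s) = s + E*(-4 + s) (P(E, s) = (-4 + s)*E + s = E*(-4 + s) + s = s + E*(-4 + s))
j = -18561 (j = -8261 - 10300 = -18561)
S = -13823 (S = -17 - 13806 = -13823)
(S + j) + P(15, A(-10)) = (-13823 - 18561) + (-3 + 15*(-4 - 3)) = -32384 + (-3 + 15*(-7)) = -32384 + (-3 - 105) = -32384 - 108 = -32492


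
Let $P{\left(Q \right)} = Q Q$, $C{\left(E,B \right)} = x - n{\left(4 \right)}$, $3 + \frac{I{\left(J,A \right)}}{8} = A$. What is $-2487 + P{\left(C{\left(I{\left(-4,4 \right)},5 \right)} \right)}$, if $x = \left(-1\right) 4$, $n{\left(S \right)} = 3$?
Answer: $-2438$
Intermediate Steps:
$I{\left(J,A \right)} = -24 + 8 A$
$x = -4$
$C{\left(E,B \right)} = -7$ ($C{\left(E,B \right)} = -4 - 3 = -7$)
$P{\left(Q \right)} = Q^{2}$
$-2487 + P{\left(C{\left(I{\left(-4,4 \right)},5 \right)} \right)} = -2487 + \left(-7\right)^{2} = -2487 + 49 = -2438$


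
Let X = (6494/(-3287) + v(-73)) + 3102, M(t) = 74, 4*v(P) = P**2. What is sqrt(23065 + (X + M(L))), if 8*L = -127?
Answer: sqrt(1191560887005)/6574 ≈ 166.05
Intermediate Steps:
L = -127/8 (L = (1/8)*(-127) = -127/8 ≈ -15.875)
v(P) = P**2/4
X = 58275543/13148 (X = (6494/(-3287) + (1/4)*(-73)**2) + 3102 = (6494*(-1/3287) + (1/4)*5329) + 3102 = (-6494/3287 + 5329/4) + 3102 = 17490447/13148 + 3102 = 58275543/13148 ≈ 4432.3)
sqrt(23065 + (X + M(L))) = sqrt(23065 + (58275543/13148 + 74)) = sqrt(23065 + 59248495/13148) = sqrt(362507115/13148) = sqrt(1191560887005)/6574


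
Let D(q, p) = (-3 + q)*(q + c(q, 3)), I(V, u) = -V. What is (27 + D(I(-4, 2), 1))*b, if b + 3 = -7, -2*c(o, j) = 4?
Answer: -290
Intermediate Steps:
c(o, j) = -2 (c(o, j) = -½*4 = -2)
b = -10 (b = -3 - 7 = -10)
D(q, p) = (-3 + q)*(-2 + q) (D(q, p) = (-3 + q)*(q - 2) = (-3 + q)*(-2 + q))
(27 + D(I(-4, 2), 1))*b = (27 + (6 + (-1*(-4))² - (-5)*(-4)))*(-10) = (27 + (6 + 4² - 5*4))*(-10) = (27 + (6 + 16 - 20))*(-10) = (27 + 2)*(-10) = 29*(-10) = -290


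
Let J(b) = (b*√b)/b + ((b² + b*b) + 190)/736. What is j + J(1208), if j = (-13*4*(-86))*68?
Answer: 113366687/368 + 2*√302 ≈ 3.0810e+5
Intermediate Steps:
j = 304096 (j = -52*(-86)*68 = 4472*68 = 304096)
J(b) = 95/368 + √b + b²/368 (J(b) = b^(3/2)/b + ((b² + b²) + 190)*(1/736) = √b + (2*b² + 190)*(1/736) = √b + (190 + 2*b²)*(1/736) = √b + (95/368 + b²/368) = 95/368 + √b + b²/368)
j + J(1208) = 304096 + (95/368 + √1208 + (1/368)*1208²) = 304096 + (95/368 + 2*√302 + (1/368)*1459264) = 304096 + (95/368 + 2*√302 + 91204/23) = 304096 + (1459359/368 + 2*√302) = 113366687/368 + 2*√302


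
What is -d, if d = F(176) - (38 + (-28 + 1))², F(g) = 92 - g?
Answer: 205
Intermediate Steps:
d = -205 (d = (92 - 1*176) - (38 + (-28 + 1))² = (92 - 176) - (38 - 27)² = -84 - 1*11² = -84 - 1*121 = -84 - 121 = -205)
-d = -1*(-205) = 205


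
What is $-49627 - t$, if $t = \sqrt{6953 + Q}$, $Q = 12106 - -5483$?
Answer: $-49627 - \sqrt{24542} \approx -49784.0$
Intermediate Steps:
$Q = 17589$ ($Q = 12106 + 5483 = 17589$)
$t = \sqrt{24542}$ ($t = \sqrt{6953 + 17589} = \sqrt{24542} \approx 156.66$)
$-49627 - t = -49627 - \sqrt{24542}$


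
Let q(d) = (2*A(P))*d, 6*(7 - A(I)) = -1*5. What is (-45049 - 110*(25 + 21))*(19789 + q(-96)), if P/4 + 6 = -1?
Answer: -916243065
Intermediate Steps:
P = -28 (P = -24 + 4*(-1) = -24 - 4 = -28)
A(I) = 47/6 (A(I) = 7 - (-1)*5/6 = 7 - ⅙*(-5) = 7 + ⅚ = 47/6)
q(d) = 47*d/3 (q(d) = (2*(47/6))*d = 47*d/3)
(-45049 - 110*(25 + 21))*(19789 + q(-96)) = (-45049 - 110*(25 + 21))*(19789 + (47/3)*(-96)) = (-45049 - 110*46)*(19789 - 1504) = (-45049 - 5060)*18285 = -50109*18285 = -916243065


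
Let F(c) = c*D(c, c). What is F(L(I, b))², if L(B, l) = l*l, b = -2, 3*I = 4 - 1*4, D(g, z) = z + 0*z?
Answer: 256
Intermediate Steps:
D(g, z) = z (D(g, z) = z + 0 = z)
I = 0 (I = (4 - 1*4)/3 = (4 - 4)/3 = (⅓)*0 = 0)
L(B, l) = l²
F(c) = c² (F(c) = c*c = c²)
F(L(I, b))² = (((-2)²)²)² = (4²)² = 16² = 256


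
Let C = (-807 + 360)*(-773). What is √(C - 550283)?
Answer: 4*I*√12797 ≈ 452.5*I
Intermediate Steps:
C = 345531 (C = -447*(-773) = 345531)
√(C - 550283) = √(345531 - 550283) = √(-204752) = 4*I*√12797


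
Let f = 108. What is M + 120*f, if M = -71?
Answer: 12889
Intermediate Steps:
M + 120*f = -71 + 120*108 = -71 + 12960 = 12889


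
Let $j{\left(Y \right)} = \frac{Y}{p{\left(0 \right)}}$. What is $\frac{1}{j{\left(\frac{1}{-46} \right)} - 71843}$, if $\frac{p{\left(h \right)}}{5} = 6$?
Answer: $- \frac{1380}{99143341} \approx -1.3919 \cdot 10^{-5}$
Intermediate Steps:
$p{\left(h \right)} = 30$ ($p{\left(h \right)} = 5 \cdot 6 = 30$)
$j{\left(Y \right)} = \frac{Y}{30}$
$\frac{1}{j{\left(\frac{1}{-46} \right)} - 71843} = \frac{1}{\frac{1}{30 \left(-46\right)} - 71843} = \frac{1}{\frac{1}{30} \left(- \frac{1}{46}\right) - 71843} = \frac{1}{- \frac{1}{1380} - 71843} = \frac{1}{- \frac{99143341}{1380}} = - \frac{1380}{99143341}$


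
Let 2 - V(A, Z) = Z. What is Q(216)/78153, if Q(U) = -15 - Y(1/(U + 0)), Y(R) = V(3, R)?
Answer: -3671/16881048 ≈ -0.00021746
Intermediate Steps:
V(A, Z) = 2 - Z
Y(R) = 2 - R
Q(U) = -17 + 1/U (Q(U) = -15 - (2 - 1/(U + 0)) = -15 - (2 - 1/U) = -15 + (-2 + 1/U) = -17 + 1/U)
Q(216)/78153 = (-17 + 1/216)/78153 = (-17 + 1/216)*(1/78153) = -3671/216*1/78153 = -3671/16881048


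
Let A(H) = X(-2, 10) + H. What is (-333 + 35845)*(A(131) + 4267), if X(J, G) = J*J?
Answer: 156323824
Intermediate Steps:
X(J, G) = J²
A(H) = 4 + H (A(H) = (-2)² + H = 4 + H)
(-333 + 35845)*(A(131) + 4267) = (-333 + 35845)*((4 + 131) + 4267) = 35512*(135 + 4267) = 35512*4402 = 156323824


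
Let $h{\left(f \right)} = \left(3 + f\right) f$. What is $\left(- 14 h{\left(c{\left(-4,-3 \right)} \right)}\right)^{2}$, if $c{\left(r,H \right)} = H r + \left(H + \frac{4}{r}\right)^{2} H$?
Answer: $276623424$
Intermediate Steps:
$c{\left(r,H \right)} = H r + H \left(H + \frac{4}{r}\right)^{2}$
$h{\left(f \right)} = f \left(3 + f\right)$
$\left(- 14 h{\left(c{\left(-4,-3 \right)} \right)}\right)^{2} = \left(- 14 - \frac{3 \left(\left(-4\right)^{3} + \left(4 - -12\right)^{2}\right)}{16} \left(3 - \frac{3 \left(\left(-4\right)^{3} + \left(4 - -12\right)^{2}\right)}{16}\right)\right)^{2} = \left(- 14 \left(-3\right) \frac{1}{16} \left(-64 + \left(4 + 12\right)^{2}\right) \left(3 - \frac{3 \left(-64 + \left(4 + 12\right)^{2}\right)}{16}\right)\right)^{2} = \left(- 14 \left(-3\right) \frac{1}{16} \left(-64 + 16^{2}\right) \left(3 - \frac{3 \left(-64 + 16^{2}\right)}{16}\right)\right)^{2} = \left(- 14 \left(-3\right) \frac{1}{16} \left(-64 + 256\right) \left(3 - \frac{3 \left(-64 + 256\right)}{16}\right)\right)^{2} = \left(- 14 \left(-3\right) \frac{1}{16} \cdot 192 \left(3 - \frac{3}{16} \cdot 192\right)\right)^{2} = \left(- 14 \left(- 36 \left(3 - 36\right)\right)\right)^{2} = \left(- 14 \left(\left(-36\right) \left(-33\right)\right)\right)^{2} = \left(\left(-14\right) 1188\right)^{2} = \left(-16632\right)^{2} = 276623424$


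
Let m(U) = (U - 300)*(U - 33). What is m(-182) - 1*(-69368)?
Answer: 172998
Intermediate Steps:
m(U) = (-300 + U)*(-33 + U)
m(-182) - 1*(-69368) = (9900 + (-182)² - 333*(-182)) - 1*(-69368) = (9900 + 33124 + 60606) + 69368 = 103630 + 69368 = 172998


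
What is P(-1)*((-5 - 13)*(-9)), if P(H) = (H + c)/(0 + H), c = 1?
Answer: 0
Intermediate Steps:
P(H) = (1 + H)/H (P(H) = (H + 1)/(0 + H) = (1 + H)/H)
P(-1)*((-5 - 13)*(-9)) = ((1 - 1)/(-1))*((-5 - 13)*(-9)) = (-1*0)*(-18*(-9)) = 0*162 = 0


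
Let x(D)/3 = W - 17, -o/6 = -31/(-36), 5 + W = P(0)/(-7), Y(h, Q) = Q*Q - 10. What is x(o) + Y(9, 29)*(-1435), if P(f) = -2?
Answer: -8347851/7 ≈ -1.1926e+6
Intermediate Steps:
Y(h, Q) = -10 + Q² (Y(h, Q) = Q² - 10 = -10 + Q²)
W = -33/7 (W = -5 - 2/(-7) = -5 - 2*(-⅐) = -5 + 2/7 = -33/7 ≈ -4.7143)
o = -31/6 (o = -(-186)/(-36) = -(-186)*(-1)/36 = -6*31/36 = -31/6 ≈ -5.1667)
x(D) = -456/7 (x(D) = 3*(-33/7 - 17) = 3*(-152/7) = -456/7)
x(o) + Y(9, 29)*(-1435) = -456/7 + (-10 + 29²)*(-1435) = -456/7 + (-10 + 841)*(-1435) = -456/7 + 831*(-1435) = -456/7 - 1192485 = -8347851/7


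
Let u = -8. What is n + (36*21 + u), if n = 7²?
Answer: 797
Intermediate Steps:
n = 49
n + (36*21 + u) = 49 + (36*21 - 8) = 49 + (756 - 8) = 49 + 748 = 797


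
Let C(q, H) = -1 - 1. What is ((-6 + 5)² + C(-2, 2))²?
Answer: 1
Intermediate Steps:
C(q, H) = -2
((-6 + 5)² + C(-2, 2))² = ((-6 + 5)² - 2)² = ((-1)² - 2)² = (1 - 2)² = (-1)² = 1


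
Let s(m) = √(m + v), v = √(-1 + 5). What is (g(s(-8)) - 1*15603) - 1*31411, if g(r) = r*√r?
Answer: -47014 + 6^(¾)*I^(3/2) ≈ -47017.0 + 2.7108*I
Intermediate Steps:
v = 2 (v = √4 = 2)
s(m) = √(2 + m) (s(m) = √(m + 2) = √(2 + m))
g(r) = r^(3/2)
(g(s(-8)) - 1*15603) - 1*31411 = ((√(2 - 8))^(3/2) - 1*15603) - 1*31411 = ((√(-6))^(3/2) - 15603) - 31411 = ((I*√6)^(3/2) - 15603) - 31411 = (6^(¾)*I^(3/2) - 15603) - 31411 = (-15603 + 6^(¾)*I^(3/2)) - 31411 = -47014 + 6^(¾)*I^(3/2)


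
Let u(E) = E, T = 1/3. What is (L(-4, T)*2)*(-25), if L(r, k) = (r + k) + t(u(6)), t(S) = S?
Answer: -350/3 ≈ -116.67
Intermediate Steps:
T = 1/3 ≈ 0.33333
L(r, k) = 6 + k + r (L(r, k) = (r + k) + 6 = (k + r) + 6 = 6 + k + r)
(L(-4, T)*2)*(-25) = ((6 + 1/3 - 4)*2)*(-25) = ((7/3)*2)*(-25) = (14/3)*(-25) = -350/3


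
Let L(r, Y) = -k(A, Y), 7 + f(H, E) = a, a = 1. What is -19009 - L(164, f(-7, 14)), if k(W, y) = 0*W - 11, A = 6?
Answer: -19020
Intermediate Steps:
f(H, E) = -6 (f(H, E) = -7 + 1 = -6)
k(W, y) = -11 (k(W, y) = 0 - 11 = -11)
L(r, Y) = 11 (L(r, Y) = -1*(-11) = 11)
-19009 - L(164, f(-7, 14)) = -19009 - 1*11 = -19009 - 11 = -19020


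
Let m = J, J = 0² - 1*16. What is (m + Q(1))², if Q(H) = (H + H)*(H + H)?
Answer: 144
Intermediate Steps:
Q(H) = 4*H² (Q(H) = (2*H)*(2*H) = 4*H²)
J = -16 (J = 0 - 16 = -16)
m = -16
(m + Q(1))² = (-16 + 4*1²)² = (-16 + 4*1)² = (-16 + 4)² = (-12)² = 144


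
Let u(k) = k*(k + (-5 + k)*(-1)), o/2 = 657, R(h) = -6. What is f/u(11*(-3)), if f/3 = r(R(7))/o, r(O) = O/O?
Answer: -1/72270 ≈ -1.3837e-5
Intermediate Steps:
o = 1314 (o = 2*657 = 1314)
r(O) = 1
u(k) = 5*k (u(k) = k*(k + (5 - k)) = k*5 = 5*k)
f = 1/438 (f = 3*(1/1314) = 1/438 ≈ 0.0022831)
f/u(11*(-3)) = 1/(438*((5*(11*(-3))))) = 1/(438*((5*(-33)))) = (1/438)/(-165) = (1/438)*(-1/165) = -1/72270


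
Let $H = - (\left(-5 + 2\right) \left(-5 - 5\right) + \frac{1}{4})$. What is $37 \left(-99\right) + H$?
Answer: $- \frac{14773}{4} \approx -3693.3$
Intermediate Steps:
$H = - \frac{121}{4}$ ($H = - (\left(-3\right) \left(-10\right) + \frac{1}{4}) = - (30 + \frac{1}{4}) = \left(-1\right) \frac{121}{4} = - \frac{121}{4} \approx -30.25$)
$37 \left(-99\right) + H = 37 \left(-99\right) - \frac{121}{4} = -3663 - \frac{121}{4} = - \frac{14773}{4}$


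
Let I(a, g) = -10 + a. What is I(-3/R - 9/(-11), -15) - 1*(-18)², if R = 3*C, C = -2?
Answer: -7319/22 ≈ -332.68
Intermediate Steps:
R = -6 (R = 3*(-2) = -6)
I(-3/R - 9/(-11), -15) - 1*(-18)² = (-10 + (-3/(-6) - 9/(-11))) - 1*(-18)² = (-10 + (-3*(-⅙) - 9*(-1/11))) - 1*324 = (-10 + (½ + 9/11)) - 324 = (-10 + 29/22) - 324 = -191/22 - 324 = -7319/22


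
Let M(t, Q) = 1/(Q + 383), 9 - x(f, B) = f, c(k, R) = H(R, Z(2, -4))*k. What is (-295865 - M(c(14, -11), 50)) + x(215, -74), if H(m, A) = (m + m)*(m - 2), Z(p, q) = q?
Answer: -128198744/433 ≈ -2.9607e+5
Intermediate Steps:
H(m, A) = 2*m*(-2 + m) (H(m, A) = (2*m)*(-2 + m) = 2*m*(-2 + m))
c(k, R) = 2*R*k*(-2 + R) (c(k, R) = (2*R*(-2 + R))*k = 2*R*k*(-2 + R))
x(f, B) = 9 - f
M(t, Q) = 1/(383 + Q)
(-295865 - M(c(14, -11), 50)) + x(215, -74) = (-295865 - 1/(383 + 50)) + (9 - 1*215) = (-295865 - 1/433) + (9 - 215) = (-295865 - 1*1/433) - 206 = (-295865 - 1/433) - 206 = -128109546/433 - 206 = -128198744/433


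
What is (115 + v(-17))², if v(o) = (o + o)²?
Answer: 1615441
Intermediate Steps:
v(o) = 4*o² (v(o) = (2*o)² = 4*o²)
(115 + v(-17))² = (115 + 4*(-17)²)² = (115 + 4*289)² = (115 + 1156)² = 1271² = 1615441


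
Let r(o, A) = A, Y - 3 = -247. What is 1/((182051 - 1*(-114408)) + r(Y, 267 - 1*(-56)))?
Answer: 1/296782 ≈ 3.3695e-6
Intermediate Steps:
Y = -244 (Y = 3 - 247 = -244)
1/((182051 - 1*(-114408)) + r(Y, 267 - 1*(-56))) = 1/((182051 - 1*(-114408)) + (267 - 1*(-56))) = 1/((182051 + 114408) + (267 + 56)) = 1/(296459 + 323) = 1/296782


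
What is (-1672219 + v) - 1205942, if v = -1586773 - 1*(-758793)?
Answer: -3706141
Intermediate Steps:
v = -827980 (v = -1586773 + 758793 = -827980)
(-1672219 + v) - 1205942 = (-1672219 - 827980) - 1205942 = -2500199 - 1205942 = -3706141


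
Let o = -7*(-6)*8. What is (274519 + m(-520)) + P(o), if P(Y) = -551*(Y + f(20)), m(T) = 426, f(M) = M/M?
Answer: 89258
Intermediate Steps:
f(M) = 1
o = 336 (o = 42*8 = 336)
P(Y) = -551 - 551*Y (P(Y) = -551*(Y + 1) = -551*(1 + Y) = -551 - 551*Y)
(274519 + m(-520)) + P(o) = (274519 + 426) + (-551 - 551*336) = 274945 + (-551 - 185136) = 274945 - 185687 = 89258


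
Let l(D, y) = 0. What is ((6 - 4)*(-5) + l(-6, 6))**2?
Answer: 100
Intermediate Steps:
((6 - 4)*(-5) + l(-6, 6))**2 = ((6 - 4)*(-5) + 0)**2 = (2*(-5) + 0)**2 = (-10 + 0)**2 = (-10)**2 = 100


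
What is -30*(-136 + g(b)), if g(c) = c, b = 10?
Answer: 3780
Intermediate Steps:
-30*(-136 + g(b)) = -30*(-136 + 10) = -30*(-126) = 3780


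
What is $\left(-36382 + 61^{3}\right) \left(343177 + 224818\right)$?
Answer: $108259279005$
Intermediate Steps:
$\left(-36382 + 61^{3}\right) \left(343177 + 224818\right) = \left(-36382 + 226981\right) 567995 = 190599 \cdot 567995 = 108259279005$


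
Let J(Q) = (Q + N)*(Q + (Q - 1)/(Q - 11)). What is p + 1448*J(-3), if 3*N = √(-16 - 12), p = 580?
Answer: 86596/7 - 55024*I*√7/21 ≈ 12371.0 - 6932.4*I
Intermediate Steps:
N = 2*I*√7/3 (N = √(-16 - 12)/3 = √(-28)/3 = (2*I*√7)/3 = 2*I*√7/3 ≈ 1.7638*I)
J(Q) = (Q + (-1 + Q)/(-11 + Q))*(Q + 2*I*√7/3) (J(Q) = (Q + 2*I*√7/3)*(Q + (Q - 1)/(Q - 11)) = (Q + 2*I*√7/3)*(Q + (-1 + Q)/(-11 + Q)) = (Q + (-1 + Q)/(-11 + Q))*(Q + 2*I*√7/3))
p + 1448*J(-3) = 580 + 1448*((-30*(-3)² - 3*(-3) + 3*(-3)³ - 2*I*√7 - 20*I*(-3)*√7 + 2*I*√7*(-3)²)/(3*(-11 - 3))) = 580 + 1448*((⅓)*(-30*9 + 9 + 3*(-27) - 2*I*√7 + 60*I*√7 + 2*I*√7*9)/(-14)) = 580 + 1448*((⅓)*(-1/14)*(-270 + 9 - 81 - 2*I*√7 + 60*I*√7 + 18*I*√7)) = 580 + 1448*((⅓)*(-1/14)*(-342 + 76*I*√7)) = 580 + 1448*(57/7 - 38*I*√7/21) = 580 + (82536/7 - 55024*I*√7/21) = 86596/7 - 55024*I*√7/21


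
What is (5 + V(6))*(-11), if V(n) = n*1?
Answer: -121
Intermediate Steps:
V(n) = n
(5 + V(6))*(-11) = (5 + 6)*(-11) = 11*(-11) = -121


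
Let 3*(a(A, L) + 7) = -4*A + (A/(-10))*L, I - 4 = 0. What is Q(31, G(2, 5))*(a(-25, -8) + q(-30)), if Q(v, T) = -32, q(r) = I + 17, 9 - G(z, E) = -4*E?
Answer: -3904/3 ≈ -1301.3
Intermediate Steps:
I = 4 (I = 4 + 0 = 4)
a(A, L) = -7 - 4*A/3 - A*L/30 (a(A, L) = -7 + (-4*A + (A/(-10))*L)/3 = -7 + (-4*A + (A*(-1/10))*L)/3 = -7 + (-4*A + (-A/10)*L)/3 = -7 + (-4*A - A*L/10)/3 = -7 + (-4*A/3 - A*L/30) = -7 - 4*A/3 - A*L/30)
G(z, E) = 9 + 4*E (G(z, E) = 9 - (-4)*E = 9 + 4*E)
q(r) = 21 (q(r) = 4 + 17 = 21)
Q(31, G(2, 5))*(a(-25, -8) + q(-30)) = -32*((-7 - 4/3*(-25) - 1/30*(-25)*(-8)) + 21) = -32*((-7 + 100/3 - 20/3) + 21) = -32*(59/3 + 21) = -32*122/3 = -3904/3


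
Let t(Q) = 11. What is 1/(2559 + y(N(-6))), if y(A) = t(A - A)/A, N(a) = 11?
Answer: 1/2560 ≈ 0.00039063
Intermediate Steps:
y(A) = 11/A
1/(2559 + y(N(-6))) = 1/(2559 + 11/11) = 1/(2559 + 11*(1/11)) = 1/(2559 + 1) = 1/2560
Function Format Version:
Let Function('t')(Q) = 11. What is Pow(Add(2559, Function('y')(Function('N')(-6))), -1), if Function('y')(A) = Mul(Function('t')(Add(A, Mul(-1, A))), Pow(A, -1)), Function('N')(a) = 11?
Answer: Rational(1, 2560) ≈ 0.00039063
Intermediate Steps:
Function('y')(A) = Mul(11, Pow(A, -1))
Pow(Add(2559, Function('y')(Function('N')(-6))), -1) = Pow(Add(2559, Mul(11, Pow(11, -1))), -1) = Pow(Add(2559, Mul(11, Rational(1, 11))), -1) = Pow(Add(2559, 1), -1) = Pow(2560, -1) = Rational(1, 2560)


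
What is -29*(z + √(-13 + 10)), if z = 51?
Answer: -1479 - 29*I*√3 ≈ -1479.0 - 50.229*I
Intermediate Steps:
-29*(z + √(-13 + 10)) = -29*(51 + √(-13 + 10)) = -29*(51 + √(-3)) = -29*(51 + I*√3) = -1479 - 29*I*√3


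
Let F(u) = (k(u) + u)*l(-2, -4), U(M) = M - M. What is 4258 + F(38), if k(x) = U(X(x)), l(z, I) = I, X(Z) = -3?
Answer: 4106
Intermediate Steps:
U(M) = 0
k(x) = 0
F(u) = -4*u (F(u) = (0 + u)*(-4) = u*(-4) = -4*u)
4258 + F(38) = 4258 - 4*38 = 4258 - 152 = 4106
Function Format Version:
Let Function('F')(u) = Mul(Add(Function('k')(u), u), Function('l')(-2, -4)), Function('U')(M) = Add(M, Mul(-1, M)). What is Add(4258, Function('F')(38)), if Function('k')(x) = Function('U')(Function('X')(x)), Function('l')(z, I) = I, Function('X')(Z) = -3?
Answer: 4106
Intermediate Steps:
Function('U')(M) = 0
Function('k')(x) = 0
Function('F')(u) = Mul(-4, u) (Function('F')(u) = Mul(Add(0, u), -4) = Mul(u, -4) = Mul(-4, u))
Add(4258, Function('F')(38)) = Add(4258, Mul(-4, 38)) = Add(4258, -152) = 4106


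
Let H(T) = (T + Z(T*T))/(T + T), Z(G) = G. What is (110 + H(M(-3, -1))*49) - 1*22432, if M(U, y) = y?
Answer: -22322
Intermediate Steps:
H(T) = (T + T**2)/(2*T) (H(T) = (T + T*T)/(T + T) = (T + T**2)/((2*T)) = (T + T**2)*(1/(2*T)) = (T + T**2)/(2*T))
(110 + H(M(-3, -1))*49) - 1*22432 = (110 + (1/2 + (1/2)*(-1))*49) - 1*22432 = (110 + (1/2 - 1/2)*49) - 22432 = (110 + 0*49) - 22432 = (110 + 0) - 22432 = 110 - 22432 = -22322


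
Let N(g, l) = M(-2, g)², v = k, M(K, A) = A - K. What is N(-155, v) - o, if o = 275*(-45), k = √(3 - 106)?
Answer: 35784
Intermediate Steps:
k = I*√103 (k = √(-103) = I*√103 ≈ 10.149*I)
v = I*√103 ≈ 10.149*I
o = -12375
N(g, l) = (2 + g)² (N(g, l) = (g - 1*(-2))² = (g + 2)² = (2 + g)²)
N(-155, v) - o = (2 - 155)² - 1*(-12375) = (-153)² + 12375 = 23409 + 12375 = 35784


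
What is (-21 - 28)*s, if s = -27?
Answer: 1323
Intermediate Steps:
(-21 - 28)*s = (-21 - 28)*(-27) = -49*(-27) = 1323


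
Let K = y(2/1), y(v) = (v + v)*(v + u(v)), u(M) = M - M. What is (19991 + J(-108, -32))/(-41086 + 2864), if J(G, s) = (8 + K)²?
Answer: -20247/38222 ≈ -0.52972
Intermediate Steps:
u(M) = 0
y(v) = 2*v² (y(v) = (v + v)*(v + 0) = (2*v)*v = 2*v²)
K = 8 (K = 2*(2/1)² = 2*(2*1)² = 2*2² = 2*4 = 8)
J(G, s) = 256 (J(G, s) = (8 + 8)² = 16² = 256)
(19991 + J(-108, -32))/(-41086 + 2864) = (19991 + 256)/(-41086 + 2864) = 20247/(-38222) = 20247*(-1/38222) = -20247/38222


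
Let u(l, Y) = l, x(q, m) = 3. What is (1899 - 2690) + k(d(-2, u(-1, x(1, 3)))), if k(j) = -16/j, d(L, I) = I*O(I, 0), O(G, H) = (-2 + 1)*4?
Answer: -795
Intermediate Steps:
O(G, H) = -4 (O(G, H) = -1*4 = -4)
d(L, I) = -4*I (d(L, I) = I*(-4) = -4*I)
(1899 - 2690) + k(d(-2, u(-1, x(1, 3)))) = (1899 - 2690) - 16/((-4*(-1))) = -791 - 16/4 = -791 - 16*¼ = -791 - 4 = -795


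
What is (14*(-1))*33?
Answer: -462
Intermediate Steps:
(14*(-1))*33 = -14*33 = -462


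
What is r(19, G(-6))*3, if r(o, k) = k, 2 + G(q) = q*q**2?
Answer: -654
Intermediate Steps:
G(q) = -2 + q**3 (G(q) = -2 + q*q**2 = -2 + q**3)
r(19, G(-6))*3 = (-2 + (-6)**3)*3 = (-2 - 216)*3 = -218*3 = -654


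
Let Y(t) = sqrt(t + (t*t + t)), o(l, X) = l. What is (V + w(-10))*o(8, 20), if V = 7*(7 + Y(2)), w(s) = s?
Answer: 312 + 112*sqrt(2) ≈ 470.39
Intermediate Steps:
Y(t) = sqrt(t**2 + 2*t) (Y(t) = sqrt(t + (t**2 + t)) = sqrt(t + (t + t**2)) = sqrt(t**2 + 2*t))
V = 49 + 14*sqrt(2) (V = 7*(7 + sqrt(2*(2 + 2))) = 7*(7 + sqrt(2*4)) = 7*(7 + sqrt(8)) = 7*(7 + 2*sqrt(2)) = 49 + 14*sqrt(2) ≈ 68.799)
(V + w(-10))*o(8, 20) = ((49 + 14*sqrt(2)) - 10)*8 = (39 + 14*sqrt(2))*8 = 312 + 112*sqrt(2)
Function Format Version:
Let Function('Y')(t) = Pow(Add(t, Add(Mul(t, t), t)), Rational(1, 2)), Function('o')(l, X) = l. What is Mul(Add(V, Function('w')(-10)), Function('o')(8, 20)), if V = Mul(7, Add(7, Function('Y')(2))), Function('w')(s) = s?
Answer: Add(312, Mul(112, Pow(2, Rational(1, 2)))) ≈ 470.39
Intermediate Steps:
Function('Y')(t) = Pow(Add(Pow(t, 2), Mul(2, t)), Rational(1, 2)) (Function('Y')(t) = Pow(Add(t, Add(Pow(t, 2), t)), Rational(1, 2)) = Pow(Add(t, Add(t, Pow(t, 2))), Rational(1, 2)) = Pow(Add(Pow(t, 2), Mul(2, t)), Rational(1, 2)))
V = Add(49, Mul(14, Pow(2, Rational(1, 2)))) (V = Mul(7, Add(7, Pow(Mul(2, Add(2, 2)), Rational(1, 2)))) = Mul(7, Add(7, Pow(Mul(2, 4), Rational(1, 2)))) = Mul(7, Add(7, Pow(8, Rational(1, 2)))) = Mul(7, Add(7, Mul(2, Pow(2, Rational(1, 2))))) = Add(49, Mul(14, Pow(2, Rational(1, 2)))) ≈ 68.799)
Mul(Add(V, Function('w')(-10)), Function('o')(8, 20)) = Mul(Add(Add(49, Mul(14, Pow(2, Rational(1, 2)))), -10), 8) = Mul(Add(39, Mul(14, Pow(2, Rational(1, 2)))), 8) = Add(312, Mul(112, Pow(2, Rational(1, 2))))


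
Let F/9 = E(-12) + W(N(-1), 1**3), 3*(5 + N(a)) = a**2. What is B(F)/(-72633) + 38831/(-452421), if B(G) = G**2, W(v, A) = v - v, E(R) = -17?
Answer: -4470378404/10953564831 ≈ -0.40812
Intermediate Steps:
N(a) = -5 + a**2/3
W(v, A) = 0
F = -153 (F = 9*(-17 + 0) = 9*(-17) = -153)
B(F)/(-72633) + 38831/(-452421) = (-153)**2/(-72633) + 38831/(-452421) = 23409*(-1/72633) + 38831*(-1/452421) = -7803/24211 - 38831/452421 = -4470378404/10953564831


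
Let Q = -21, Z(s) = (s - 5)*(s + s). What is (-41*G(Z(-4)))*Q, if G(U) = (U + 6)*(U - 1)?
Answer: 4768218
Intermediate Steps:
Z(s) = 2*s*(-5 + s) (Z(s) = (-5 + s)*(2*s) = 2*s*(-5 + s))
G(U) = (-1 + U)*(6 + U) (G(U) = (6 + U)*(-1 + U) = (-1 + U)*(6 + U))
(-41*G(Z(-4)))*Q = -41*(-6 + (2*(-4)*(-5 - 4))² + 5*(2*(-4)*(-5 - 4)))*(-21) = -41*(-6 + (2*(-4)*(-9))² + 5*(2*(-4)*(-9)))*(-21) = -41*(-6 + 72² + 5*72)*(-21) = -41*(-6 + 5184 + 360)*(-21) = -41*5538*(-21) = -227058*(-21) = 4768218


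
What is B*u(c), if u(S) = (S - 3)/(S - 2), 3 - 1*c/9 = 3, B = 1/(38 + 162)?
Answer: 3/400 ≈ 0.0075000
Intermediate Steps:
B = 1/200 ≈ 0.0050000
c = 0 (c = 27 - 9*3 = 27 - 27 = 0)
u(S) = (-3 + S)/(-2 + S)
B*u(c) = ((-3 + 0)/(-2 + 0))/200 = (-3/(-2))/200 = (-1/2*(-3))/200 = (1/200)*(3/2) = 3/400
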